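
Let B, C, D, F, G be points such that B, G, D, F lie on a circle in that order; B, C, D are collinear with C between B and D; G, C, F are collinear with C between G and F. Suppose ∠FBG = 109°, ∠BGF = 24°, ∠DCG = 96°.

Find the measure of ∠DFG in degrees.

1. ∠BDF = 24°  [same arc BF]
2. ∠BCF = 96°  [vertical angles at C]
3. ∠DCF = 84°  [linear pair at C on BD]
4. ∠DFG = 72°  [△DCF]

∠DFG = 72°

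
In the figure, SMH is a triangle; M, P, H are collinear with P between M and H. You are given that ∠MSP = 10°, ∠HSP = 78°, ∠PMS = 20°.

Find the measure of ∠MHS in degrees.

1. ∠MPS = 150°  [△SMP]
2. ∠HPS = 30°  [linear pair at P on MH]
3. ∠PHS = 72°  [△SPH]
4. ∠MHS = 72°  [P on ray HM]

∠MHS = 72°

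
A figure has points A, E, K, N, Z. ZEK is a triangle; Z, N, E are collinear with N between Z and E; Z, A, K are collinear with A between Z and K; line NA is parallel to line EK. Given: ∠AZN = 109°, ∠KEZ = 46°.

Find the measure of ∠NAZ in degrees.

1. ∠EZK = 109°  [N on ZE, A on ZK]
2. ∠EKZ = 25°  [△ZEK]
3. ∠NAZ = 25°  [NA∥EK, corresponding at A]

∠NAZ = 25°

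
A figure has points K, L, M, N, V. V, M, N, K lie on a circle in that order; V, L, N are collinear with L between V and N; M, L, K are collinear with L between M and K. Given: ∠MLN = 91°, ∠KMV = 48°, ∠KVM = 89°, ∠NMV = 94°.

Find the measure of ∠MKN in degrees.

∠MKN = 43°

1. ∠KLV = 91°  [vertical angles at L]
2. ∠KNV = 48°  [same arc VK]
3. ∠KLN = 89°  [linear pair at L on VN]
4. ∠MKN = 43°  [△NLK]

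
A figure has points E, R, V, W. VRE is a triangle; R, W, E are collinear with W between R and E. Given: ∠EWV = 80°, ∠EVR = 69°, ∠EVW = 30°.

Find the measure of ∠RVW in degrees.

∠RVW = 39°

1. ∠VEW = 70°  [△VWE]
2. ∠RWV = 100°  [linear pair at W on RE]
3. ∠REV = 70°  [W on ray ER]
4. ∠ERV = 41°  [△VRE]
5. ∠VRW = 41°  [W on ray RE]
6. ∠RVW = 39°  [△VRW]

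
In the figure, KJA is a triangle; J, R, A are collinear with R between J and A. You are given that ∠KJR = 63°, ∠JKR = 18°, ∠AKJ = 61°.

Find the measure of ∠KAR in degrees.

1. ∠AJK = 63°  [R on ray JA]
2. ∠JAK = 56°  [△KJA]
3. ∠KAR = 56°  [R on ray AJ]

∠KAR = 56°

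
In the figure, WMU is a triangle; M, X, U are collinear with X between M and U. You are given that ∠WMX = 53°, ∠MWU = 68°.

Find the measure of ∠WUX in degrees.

1. ∠UMW = 53°  [X on ray MU]
2. ∠MUW = 59°  [△WMU]
3. ∠WUX = 59°  [X on ray UM]

∠WUX = 59°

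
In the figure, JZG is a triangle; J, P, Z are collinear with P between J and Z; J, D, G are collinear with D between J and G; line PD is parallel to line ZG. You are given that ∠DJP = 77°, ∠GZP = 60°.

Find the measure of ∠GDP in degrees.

1. ∠GJZ = 77°  [P on JZ, D on JG]
2. ∠GZJ = 60°  [P on ray ZJ]
3. ∠JGZ = 43°  [△JZG]
4. ∠JDP = 43°  [PD∥ZG, corresponding at D]
5. ∠GDP = 137°  [linear pair at D on JG]

∠GDP = 137°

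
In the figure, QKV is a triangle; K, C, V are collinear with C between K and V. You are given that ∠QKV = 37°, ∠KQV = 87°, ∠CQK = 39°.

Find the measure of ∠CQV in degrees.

1. ∠KVQ = 56°  [△QKV]
2. ∠CKQ = 37°  [C on ray KV]
3. ∠KCQ = 104°  [△QKC]
4. ∠CVQ = 56°  [C on ray VK]
5. ∠QCV = 76°  [linear pair at C on KV]
6. ∠CQV = 48°  [△QCV]

∠CQV = 48°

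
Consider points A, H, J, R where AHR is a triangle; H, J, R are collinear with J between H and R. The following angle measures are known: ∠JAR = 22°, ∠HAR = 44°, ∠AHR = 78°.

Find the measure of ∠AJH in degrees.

1. ∠ARH = 58°  [△AHR]
2. ∠ARJ = 58°  [J on ray RH]
3. ∠AJR = 100°  [△AJR]
4. ∠AJH = 80°  [linear pair at J on HR]

∠AJH = 80°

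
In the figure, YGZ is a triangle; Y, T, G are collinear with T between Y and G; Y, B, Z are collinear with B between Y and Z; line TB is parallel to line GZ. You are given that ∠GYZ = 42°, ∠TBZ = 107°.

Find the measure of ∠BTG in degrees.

1. ∠BYT = 42°  [T on YG, B on YZ]
2. ∠TBY = 73°  [linear pair at B on YZ]
3. ∠BTY = 65°  [△YTB]
4. ∠BTG = 115°  [linear pair at T on YG]

∠BTG = 115°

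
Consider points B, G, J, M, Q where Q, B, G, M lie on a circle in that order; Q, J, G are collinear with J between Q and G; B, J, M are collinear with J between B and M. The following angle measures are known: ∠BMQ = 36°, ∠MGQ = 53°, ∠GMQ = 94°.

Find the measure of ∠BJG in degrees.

∠BJG = 111°

1. ∠BGQ = 36°  [same arc QB]
2. ∠MBQ = 53°  [same arc QM]
3. ∠GBQ = 86°  [cyclic QBGM, opposite ∠B+∠M]
4. ∠BQG = 58°  [△QBG]
5. ∠BJQ = 69°  [△QJB]
6. ∠BJG = 111°  [linear pair at J on QG]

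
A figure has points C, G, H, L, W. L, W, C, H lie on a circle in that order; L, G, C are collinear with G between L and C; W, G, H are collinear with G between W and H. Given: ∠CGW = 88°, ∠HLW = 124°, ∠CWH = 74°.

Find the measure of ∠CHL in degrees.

1. ∠HGL = 88°  [vertical angles at G]
2. ∠HCW = 56°  [cyclic LWCH, opposite ∠L+∠C]
3. ∠CLH = 74°  [same arc CH]
4. ∠CHW = 50°  [△WCH]
5. ∠CGH = 92°  [linear pair at G on LC]
6. ∠HCL = 38°  [△CGH]
7. ∠CHL = 68°  [△LCH]

∠CHL = 68°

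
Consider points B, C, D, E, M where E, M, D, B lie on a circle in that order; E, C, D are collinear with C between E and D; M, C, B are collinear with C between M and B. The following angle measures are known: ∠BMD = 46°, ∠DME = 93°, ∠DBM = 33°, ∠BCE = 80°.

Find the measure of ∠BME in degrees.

1. ∠BED = 46°  [same arc DB]
2. ∠BDM = 101°  [△MDB]
3. ∠EBM = 54°  [△ECB]
4. ∠BEM = 79°  [cyclic EMDB, opposite ∠E+∠D]
5. ∠BME = 47°  [△EMB]

∠BME = 47°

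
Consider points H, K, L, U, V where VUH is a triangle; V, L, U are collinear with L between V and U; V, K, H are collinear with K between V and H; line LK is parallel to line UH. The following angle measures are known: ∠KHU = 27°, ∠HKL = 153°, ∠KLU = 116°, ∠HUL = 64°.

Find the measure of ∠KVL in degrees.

1. ∠LKV = 27°  [linear pair at K on VH]
2. ∠KLV = 64°  [linear pair at L on VU]
3. ∠KVL = 89°  [△VLK]

∠KVL = 89°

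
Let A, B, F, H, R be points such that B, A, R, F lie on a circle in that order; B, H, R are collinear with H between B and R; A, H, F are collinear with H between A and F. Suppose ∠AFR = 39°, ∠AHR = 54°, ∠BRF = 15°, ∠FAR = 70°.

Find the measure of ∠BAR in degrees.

1. ∠ABR = 39°  [same arc AR]
2. ∠ARB = 56°  [△AHR]
3. ∠BAR = 85°  [△BAR]

∠BAR = 85°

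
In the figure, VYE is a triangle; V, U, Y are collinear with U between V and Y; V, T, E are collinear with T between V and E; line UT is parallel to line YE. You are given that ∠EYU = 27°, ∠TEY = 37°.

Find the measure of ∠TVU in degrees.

1. ∠EYV = 27°  [U on ray YV]
2. ∠VEY = 37°  [T on ray EV]
3. ∠EVY = 116°  [△VYE]
4. ∠TVU = 116°  [U on VY, T on VE]

∠TVU = 116°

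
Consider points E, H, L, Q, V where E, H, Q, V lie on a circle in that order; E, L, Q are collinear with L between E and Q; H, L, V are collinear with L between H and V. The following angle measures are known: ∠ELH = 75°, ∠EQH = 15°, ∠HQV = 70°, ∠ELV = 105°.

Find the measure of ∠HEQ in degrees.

∠HEQ = 50°

1. ∠HLQ = 105°  [linear pair at L on EQ]
2. ∠QHV = 60°  [△HLQ]
3. ∠HVQ = 50°  [△HQV]
4. ∠HEQ = 50°  [same arc HQ]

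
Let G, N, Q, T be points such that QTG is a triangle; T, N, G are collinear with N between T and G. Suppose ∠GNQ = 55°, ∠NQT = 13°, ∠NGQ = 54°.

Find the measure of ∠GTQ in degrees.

∠GTQ = 42°

1. ∠QNT = 125°  [linear pair at N on TG]
2. ∠NTQ = 42°  [△QTN]
3. ∠GTQ = 42°  [N on ray TG]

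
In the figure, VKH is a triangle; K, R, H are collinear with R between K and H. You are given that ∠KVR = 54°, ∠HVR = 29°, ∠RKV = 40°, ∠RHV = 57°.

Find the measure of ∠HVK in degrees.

1. ∠HKV = 40°  [R on ray KH]
2. ∠KHV = 57°  [R on ray HK]
3. ∠HVK = 83°  [△VKH]

∠HVK = 83°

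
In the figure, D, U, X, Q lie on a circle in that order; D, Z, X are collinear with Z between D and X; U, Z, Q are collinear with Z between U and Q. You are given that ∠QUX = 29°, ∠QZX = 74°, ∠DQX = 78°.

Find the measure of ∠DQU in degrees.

∠DQU = 45°

1. ∠QDX = 29°  [same arc XQ]
2. ∠DZQ = 106°  [linear pair at Z on DX]
3. ∠DQU = 45°  [△DZQ]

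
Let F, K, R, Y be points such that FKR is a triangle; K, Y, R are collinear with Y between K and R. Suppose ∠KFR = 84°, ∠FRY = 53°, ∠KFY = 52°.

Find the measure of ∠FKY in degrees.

1. ∠FRK = 53°  [Y on ray RK]
2. ∠FKR = 43°  [△FKR]
3. ∠FKY = 43°  [Y on ray KR]

∠FKY = 43°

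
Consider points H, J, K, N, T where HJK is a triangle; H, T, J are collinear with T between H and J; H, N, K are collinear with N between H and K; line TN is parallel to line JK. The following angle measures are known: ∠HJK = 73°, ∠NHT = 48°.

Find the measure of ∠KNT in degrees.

∠KNT = 121°

1. ∠HTN = 73°  [TN∥JK, corresponding at T]
2. ∠HNT = 59°  [△HTN]
3. ∠KNT = 121°  [linear pair at N on HK]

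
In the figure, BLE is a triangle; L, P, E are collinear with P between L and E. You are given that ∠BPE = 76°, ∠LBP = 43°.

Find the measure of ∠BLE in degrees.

1. ∠BPL = 104°  [linear pair at P on LE]
2. ∠BLP = 33°  [△BLP]
3. ∠BLE = 33°  [P on ray LE]

∠BLE = 33°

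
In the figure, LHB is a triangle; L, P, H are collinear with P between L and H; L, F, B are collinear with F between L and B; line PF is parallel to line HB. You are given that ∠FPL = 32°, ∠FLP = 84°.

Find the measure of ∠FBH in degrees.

1. ∠LFP = 64°  [△LPF]
2. ∠BFP = 116°  [linear pair at F on LB]
3. ∠FBH = 64°  [PF∥HB, co-interior at B–F]

∠FBH = 64°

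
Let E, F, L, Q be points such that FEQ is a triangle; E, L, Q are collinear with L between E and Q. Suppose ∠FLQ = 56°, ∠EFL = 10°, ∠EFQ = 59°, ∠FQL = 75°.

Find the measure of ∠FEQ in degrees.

∠FEQ = 46°

1. ∠ELF = 124°  [linear pair at L on EQ]
2. ∠FEL = 46°  [△FEL]
3. ∠FEQ = 46°  [L on ray EQ]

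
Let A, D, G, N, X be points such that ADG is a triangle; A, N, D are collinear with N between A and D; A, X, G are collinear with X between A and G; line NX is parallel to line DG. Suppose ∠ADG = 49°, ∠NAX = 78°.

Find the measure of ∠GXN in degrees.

∠GXN = 127°

1. ∠ANX = 49°  [NX∥DG, corresponding at N]
2. ∠AXN = 53°  [△ANX]
3. ∠GXN = 127°  [linear pair at X on AG]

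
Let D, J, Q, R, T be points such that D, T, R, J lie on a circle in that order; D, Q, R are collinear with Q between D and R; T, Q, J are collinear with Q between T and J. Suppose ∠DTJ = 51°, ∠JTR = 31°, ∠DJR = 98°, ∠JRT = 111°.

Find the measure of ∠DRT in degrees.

1. ∠RJT = 38°  [△TRJ]
2. ∠DTR = 82°  [cyclic DTRJ, opposite ∠T+∠J]
3. ∠RDT = 38°  [same arc TR]
4. ∠DRT = 60°  [△DTR]

∠DRT = 60°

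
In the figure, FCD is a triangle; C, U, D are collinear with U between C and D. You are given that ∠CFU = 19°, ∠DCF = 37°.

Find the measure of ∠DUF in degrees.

∠DUF = 56°

1. ∠FCU = 37°  [U on ray CD]
2. ∠CUF = 124°  [△FCU]
3. ∠DUF = 56°  [linear pair at U on CD]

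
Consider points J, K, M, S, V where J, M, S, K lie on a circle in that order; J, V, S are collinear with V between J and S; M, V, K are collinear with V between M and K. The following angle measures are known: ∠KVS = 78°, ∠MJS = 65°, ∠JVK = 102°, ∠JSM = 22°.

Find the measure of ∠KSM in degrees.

1. ∠MKS = 65°  [same arc MS]
2. ∠MVS = 102°  [vertical angles at V]
3. ∠KMS = 56°  [△MVS]
4. ∠KSM = 59°  [△MSK]

∠KSM = 59°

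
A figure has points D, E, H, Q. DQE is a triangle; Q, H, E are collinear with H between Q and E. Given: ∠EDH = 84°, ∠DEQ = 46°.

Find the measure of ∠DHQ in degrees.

1. ∠DEH = 46°  [H on ray EQ]
2. ∠DHE = 50°  [△DHE]
3. ∠DHQ = 130°  [linear pair at H on QE]

∠DHQ = 130°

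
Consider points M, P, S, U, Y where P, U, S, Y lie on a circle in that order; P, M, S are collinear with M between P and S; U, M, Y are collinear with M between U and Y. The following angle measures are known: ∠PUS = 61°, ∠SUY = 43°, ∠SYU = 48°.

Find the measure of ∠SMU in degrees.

∠SMU = 66°

1. ∠SPU = 48°  [same arc US]
2. ∠PSU = 71°  [△PUS]
3. ∠SMU = 66°  [△UMS]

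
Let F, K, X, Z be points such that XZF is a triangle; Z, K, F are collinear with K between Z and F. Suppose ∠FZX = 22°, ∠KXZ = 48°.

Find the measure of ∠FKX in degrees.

1. ∠KZX = 22°  [K on ray ZF]
2. ∠XKZ = 110°  [△XZK]
3. ∠FKX = 70°  [linear pair at K on ZF]

∠FKX = 70°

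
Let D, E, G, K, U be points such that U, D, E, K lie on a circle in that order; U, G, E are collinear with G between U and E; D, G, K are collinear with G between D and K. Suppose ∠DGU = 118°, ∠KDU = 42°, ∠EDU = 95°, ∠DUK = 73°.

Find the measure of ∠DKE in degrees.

1. ∠EGK = 118°  [vertical angles at G]
2. ∠KEU = 42°  [same arc UK]
3. ∠DKE = 20°  [△EGK]

∠DKE = 20°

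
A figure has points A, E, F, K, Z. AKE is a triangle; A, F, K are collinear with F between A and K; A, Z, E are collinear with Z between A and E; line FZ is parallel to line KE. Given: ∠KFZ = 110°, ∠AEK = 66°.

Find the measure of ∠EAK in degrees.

1. ∠AFZ = 70°  [linear pair at F on AK]
2. ∠AZF = 66°  [FZ∥KE, corresponding at Z]
3. ∠FAZ = 44°  [△AFZ]
4. ∠EAK = 44°  [F on AK, Z on AE]

∠EAK = 44°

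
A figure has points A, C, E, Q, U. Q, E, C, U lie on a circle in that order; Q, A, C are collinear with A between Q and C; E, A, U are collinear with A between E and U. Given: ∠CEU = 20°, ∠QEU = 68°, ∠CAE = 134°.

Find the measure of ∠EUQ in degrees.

1. ∠CQU = 20°  [same arc CU]
2. ∠QAU = 134°  [vertical angles at A]
3. ∠EUQ = 26°  [△QAU]

∠EUQ = 26°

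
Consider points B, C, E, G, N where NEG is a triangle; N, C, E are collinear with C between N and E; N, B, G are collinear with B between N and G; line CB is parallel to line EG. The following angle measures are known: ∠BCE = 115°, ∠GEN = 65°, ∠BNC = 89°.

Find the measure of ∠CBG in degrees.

∠CBG = 154°

1. ∠BCN = 65°  [linear pair at C on NE]
2. ∠CBN = 26°  [△NCB]
3. ∠CBG = 154°  [linear pair at B on NG]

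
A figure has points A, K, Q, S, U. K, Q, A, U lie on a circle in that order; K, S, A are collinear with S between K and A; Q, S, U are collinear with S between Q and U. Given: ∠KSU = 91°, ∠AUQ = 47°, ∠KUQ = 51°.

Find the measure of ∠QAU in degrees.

1. ∠ASQ = 91°  [vertical angles at S]
2. ∠KAQ = 51°  [same arc KQ]
3. ∠AQU = 38°  [△QSA]
4. ∠QAU = 95°  [△QAU]

∠QAU = 95°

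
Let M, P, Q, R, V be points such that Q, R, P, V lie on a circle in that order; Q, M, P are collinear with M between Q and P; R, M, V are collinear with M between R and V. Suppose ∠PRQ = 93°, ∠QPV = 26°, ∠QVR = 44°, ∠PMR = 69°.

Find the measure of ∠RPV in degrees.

1. ∠QRV = 26°  [same arc QV]
2. ∠RQV = 110°  [△QRV]
3. ∠RPV = 70°  [cyclic QRPV, opposite ∠Q+∠P]

∠RPV = 70°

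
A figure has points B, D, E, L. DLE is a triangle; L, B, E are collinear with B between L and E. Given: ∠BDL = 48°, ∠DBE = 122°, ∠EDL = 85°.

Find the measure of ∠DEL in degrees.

∠DEL = 21°

1. ∠DBL = 58°  [linear pair at B on LE]
2. ∠BLD = 74°  [△DLB]
3. ∠DLE = 74°  [B on ray LE]
4. ∠DEL = 21°  [△DLE]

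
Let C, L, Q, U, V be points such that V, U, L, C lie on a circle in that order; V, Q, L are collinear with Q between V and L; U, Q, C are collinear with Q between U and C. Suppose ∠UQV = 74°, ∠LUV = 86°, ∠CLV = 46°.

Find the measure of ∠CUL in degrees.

∠CUL = 40°

1. ∠LCV = 94°  [cyclic VULC, opposite ∠U+∠C]
2. ∠CVL = 40°  [△VLC]
3. ∠CUL = 40°  [same arc LC]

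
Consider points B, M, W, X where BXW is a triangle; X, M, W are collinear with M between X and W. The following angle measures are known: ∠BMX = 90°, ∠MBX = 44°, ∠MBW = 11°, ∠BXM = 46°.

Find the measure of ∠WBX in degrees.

∠WBX = 55°

1. ∠BMW = 90°  [linear pair at M on XW]
2. ∠BWM = 79°  [△BMW]
3. ∠BXW = 46°  [M on ray XW]
4. ∠BWX = 79°  [M on ray WX]
5. ∠WBX = 55°  [△BXW]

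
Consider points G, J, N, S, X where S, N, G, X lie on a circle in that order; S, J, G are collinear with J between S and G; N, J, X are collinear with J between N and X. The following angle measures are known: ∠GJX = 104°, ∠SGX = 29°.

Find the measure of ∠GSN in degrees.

∠GSN = 47°

1. ∠NJS = 104°  [vertical angles at J]
2. ∠SNX = 29°  [same arc SX]
3. ∠GSN = 47°  [△SJN]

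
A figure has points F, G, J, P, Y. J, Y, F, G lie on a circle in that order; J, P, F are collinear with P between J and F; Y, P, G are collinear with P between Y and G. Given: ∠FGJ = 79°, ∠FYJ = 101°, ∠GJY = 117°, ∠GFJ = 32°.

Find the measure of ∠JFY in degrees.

1. ∠GYJ = 32°  [same arc JG]
2. ∠JGY = 31°  [△JYG]
3. ∠JFY = 31°  [same arc JY]

∠JFY = 31°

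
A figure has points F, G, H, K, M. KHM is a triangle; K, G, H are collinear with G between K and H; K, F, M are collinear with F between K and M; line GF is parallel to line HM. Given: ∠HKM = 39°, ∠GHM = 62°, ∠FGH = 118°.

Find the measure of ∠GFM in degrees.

∠GFM = 101°

1. ∠FKG = 39°  [G on KH, F on KM]
2. ∠FGK = 62°  [linear pair at G on KH]
3. ∠GFK = 79°  [△KGF]
4. ∠GFM = 101°  [linear pair at F on KM]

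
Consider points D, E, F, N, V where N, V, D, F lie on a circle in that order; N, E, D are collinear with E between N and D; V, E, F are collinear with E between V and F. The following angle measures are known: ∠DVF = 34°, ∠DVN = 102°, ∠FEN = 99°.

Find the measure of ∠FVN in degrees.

1. ∠DNF = 34°  [same arc DF]
2. ∠DFN = 78°  [cyclic NVDF, opposite ∠V+∠F]
3. ∠FDN = 68°  [△NDF]
4. ∠FVN = 68°  [same arc NF]

∠FVN = 68°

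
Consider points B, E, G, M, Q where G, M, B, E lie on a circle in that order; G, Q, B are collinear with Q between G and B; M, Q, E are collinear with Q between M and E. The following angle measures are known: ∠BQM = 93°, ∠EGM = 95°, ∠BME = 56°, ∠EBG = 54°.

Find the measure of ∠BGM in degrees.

∠BGM = 39°

1. ∠GQM = 87°  [linear pair at Q on GB]
2. ∠EMG = 54°  [same arc GE]
3. ∠BGM = 39°  [△GQM]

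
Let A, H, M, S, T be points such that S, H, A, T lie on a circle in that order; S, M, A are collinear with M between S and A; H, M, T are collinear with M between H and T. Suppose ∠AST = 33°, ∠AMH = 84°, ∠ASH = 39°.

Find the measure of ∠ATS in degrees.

1. ∠AHT = 33°  [same arc AT]
2. ∠HAS = 63°  [△HMA]
3. ∠AHS = 78°  [△SHA]
4. ∠ATS = 102°  [cyclic SHAT, opposite ∠H+∠T]

∠ATS = 102°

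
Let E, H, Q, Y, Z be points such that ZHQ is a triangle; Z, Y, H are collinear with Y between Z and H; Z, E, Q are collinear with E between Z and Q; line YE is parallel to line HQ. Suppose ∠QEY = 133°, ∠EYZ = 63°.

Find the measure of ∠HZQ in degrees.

∠HZQ = 70°

1. ∠YEZ = 47°  [linear pair at E on ZQ]
2. ∠EZY = 70°  [△ZYE]
3. ∠HZQ = 70°  [Y on ZH, E on ZQ]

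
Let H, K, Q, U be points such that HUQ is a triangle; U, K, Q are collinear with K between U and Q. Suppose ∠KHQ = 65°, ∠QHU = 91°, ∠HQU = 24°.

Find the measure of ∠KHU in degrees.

1. ∠HUQ = 65°  [△HUQ]
2. ∠HQK = 24°  [K on ray QU]
3. ∠HUK = 65°  [K on ray UQ]
4. ∠HKQ = 91°  [△HKQ]
5. ∠HKU = 89°  [linear pair at K on UQ]
6. ∠KHU = 26°  [△HUK]

∠KHU = 26°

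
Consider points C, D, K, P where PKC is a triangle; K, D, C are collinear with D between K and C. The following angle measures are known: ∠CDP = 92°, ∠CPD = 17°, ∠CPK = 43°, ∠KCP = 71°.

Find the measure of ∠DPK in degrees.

∠DPK = 26°

1. ∠KDP = 88°  [linear pair at D on KC]
2. ∠CKP = 66°  [△PKC]
3. ∠DKP = 66°  [D on ray KC]
4. ∠DPK = 26°  [△PKD]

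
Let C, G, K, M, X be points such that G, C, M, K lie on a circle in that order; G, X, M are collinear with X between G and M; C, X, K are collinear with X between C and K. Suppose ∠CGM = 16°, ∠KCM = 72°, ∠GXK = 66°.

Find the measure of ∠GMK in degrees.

∠GMK = 50°

1. ∠CKM = 16°  [same arc CM]
2. ∠KXM = 114°  [linear pair at X on GM]
3. ∠GMK = 50°  [△MXK]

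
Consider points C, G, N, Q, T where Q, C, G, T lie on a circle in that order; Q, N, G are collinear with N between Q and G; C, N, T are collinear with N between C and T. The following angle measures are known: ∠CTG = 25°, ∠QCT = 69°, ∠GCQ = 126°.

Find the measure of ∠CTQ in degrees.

∠CTQ = 29°

1. ∠CQG = 25°  [same arc CG]
2. ∠CGQ = 29°  [△QCG]
3. ∠CTQ = 29°  [same arc QC]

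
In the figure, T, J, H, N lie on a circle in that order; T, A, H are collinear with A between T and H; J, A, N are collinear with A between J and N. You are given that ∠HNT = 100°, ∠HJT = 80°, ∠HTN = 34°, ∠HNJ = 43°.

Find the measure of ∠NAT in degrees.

1. ∠NHT = 46°  [△THN]
2. ∠HAN = 91°  [△HAN]
3. ∠NAT = 89°  [linear pair at A on TH]

∠NAT = 89°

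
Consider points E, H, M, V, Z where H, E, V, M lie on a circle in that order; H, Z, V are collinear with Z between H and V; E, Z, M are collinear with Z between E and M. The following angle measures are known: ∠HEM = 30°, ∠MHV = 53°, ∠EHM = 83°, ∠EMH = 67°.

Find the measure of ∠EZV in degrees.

∠EZV = 60°

1. ∠MEV = 53°  [same arc VM]
2. ∠EVH = 67°  [same arc HE]
3. ∠EZV = 60°  [△EZV]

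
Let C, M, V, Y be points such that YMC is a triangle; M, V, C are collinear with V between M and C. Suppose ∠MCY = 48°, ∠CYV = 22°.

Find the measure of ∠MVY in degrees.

∠MVY = 70°

1. ∠VCY = 48°  [V on ray CM]
2. ∠CVY = 110°  [△YVC]
3. ∠MVY = 70°  [linear pair at V on MC]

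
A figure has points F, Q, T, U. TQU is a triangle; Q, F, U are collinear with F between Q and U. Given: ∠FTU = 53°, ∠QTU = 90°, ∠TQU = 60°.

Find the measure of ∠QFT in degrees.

∠QFT = 83°

1. ∠QUT = 30°  [△TQU]
2. ∠FUT = 30°  [F on ray UQ]
3. ∠TFU = 97°  [△TFU]
4. ∠QFT = 83°  [linear pair at F on QU]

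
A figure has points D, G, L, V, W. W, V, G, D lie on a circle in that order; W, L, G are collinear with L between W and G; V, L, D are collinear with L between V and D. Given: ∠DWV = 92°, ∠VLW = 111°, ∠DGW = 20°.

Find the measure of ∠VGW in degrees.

∠VGW = 68°

1. ∠DGV = 88°  [cyclic WVGD, opposite ∠W+∠G]
2. ∠DLG = 111°  [vertical angles at L]
3. ∠GLV = 69°  [linear pair at L on WG]
4. ∠GDV = 49°  [△GLD]
5. ∠DVG = 43°  [△VGD]
6. ∠VGW = 68°  [△VLG]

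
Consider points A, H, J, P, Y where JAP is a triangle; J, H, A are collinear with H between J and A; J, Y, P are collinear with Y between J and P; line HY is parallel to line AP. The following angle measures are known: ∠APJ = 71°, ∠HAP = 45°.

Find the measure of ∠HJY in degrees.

∠HJY = 64°

1. ∠JAP = 45°  [H on ray AJ]
2. ∠AJP = 64°  [△JAP]
3. ∠HJY = 64°  [H on JA, Y on JP]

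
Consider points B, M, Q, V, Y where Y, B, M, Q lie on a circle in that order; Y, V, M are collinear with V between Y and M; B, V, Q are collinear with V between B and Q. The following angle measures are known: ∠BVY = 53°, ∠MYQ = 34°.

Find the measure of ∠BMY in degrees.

1. ∠BVM = 127°  [linear pair at V on YM]
2. ∠MBQ = 34°  [same arc MQ]
3. ∠BMY = 19°  [△BVM]

∠BMY = 19°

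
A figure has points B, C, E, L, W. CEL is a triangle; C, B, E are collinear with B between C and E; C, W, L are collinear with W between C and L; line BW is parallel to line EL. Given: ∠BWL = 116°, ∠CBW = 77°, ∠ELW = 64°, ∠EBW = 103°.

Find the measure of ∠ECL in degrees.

∠ECL = 39°

1. ∠BWC = 64°  [linear pair at W on CL]
2. ∠BCW = 39°  [△CBW]
3. ∠ECL = 39°  [B on CE, W on CL]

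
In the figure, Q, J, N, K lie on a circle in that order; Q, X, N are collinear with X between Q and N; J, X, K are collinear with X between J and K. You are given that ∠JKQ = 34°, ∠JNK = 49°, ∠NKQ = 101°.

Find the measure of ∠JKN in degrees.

∠JKN = 67°

1. ∠JNQ = 34°  [same arc QJ]
2. ∠NJQ = 79°  [cyclic QJNK, opposite ∠J+∠K]
3. ∠JQN = 67°  [△QJN]
4. ∠JKN = 67°  [same arc JN]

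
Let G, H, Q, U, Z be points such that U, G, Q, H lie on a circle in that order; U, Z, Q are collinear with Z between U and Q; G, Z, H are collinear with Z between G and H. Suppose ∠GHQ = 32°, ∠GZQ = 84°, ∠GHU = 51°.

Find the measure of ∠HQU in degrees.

∠HQU = 52°

1. ∠GUQ = 32°  [same arc GQ]
2. ∠GZU = 96°  [linear pair at Z on UQ]
3. ∠HGU = 52°  [△UZG]
4. ∠HQU = 52°  [same arc UH]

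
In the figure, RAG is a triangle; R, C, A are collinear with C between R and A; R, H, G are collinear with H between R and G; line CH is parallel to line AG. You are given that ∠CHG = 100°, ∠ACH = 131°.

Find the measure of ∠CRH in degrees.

∠CRH = 51°

1. ∠CHR = 80°  [linear pair at H on RG]
2. ∠HCR = 49°  [linear pair at C on RA]
3. ∠CRH = 51°  [△RCH]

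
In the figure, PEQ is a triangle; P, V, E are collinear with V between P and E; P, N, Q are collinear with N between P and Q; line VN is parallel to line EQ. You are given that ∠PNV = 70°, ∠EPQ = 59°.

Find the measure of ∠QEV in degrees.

∠QEV = 51°

1. ∠EQP = 70°  [VN∥EQ, corresponding at N]
2. ∠PEQ = 51°  [△PEQ]
3. ∠QEV = 51°  [V on ray EP]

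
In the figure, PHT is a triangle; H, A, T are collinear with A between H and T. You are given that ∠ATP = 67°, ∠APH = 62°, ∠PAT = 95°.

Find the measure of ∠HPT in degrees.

1. ∠HTP = 67°  [A on ray TH]
2. ∠HAP = 85°  [linear pair at A on HT]
3. ∠AHP = 33°  [△PHA]
4. ∠PHT = 33°  [A on ray HT]
5. ∠HPT = 80°  [△PHT]

∠HPT = 80°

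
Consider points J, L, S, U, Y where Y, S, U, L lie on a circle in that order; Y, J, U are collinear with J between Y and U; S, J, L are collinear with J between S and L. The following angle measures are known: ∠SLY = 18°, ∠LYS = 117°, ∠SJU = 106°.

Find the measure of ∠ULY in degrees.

∠ULY = 79°

1. ∠LSY = 45°  [△YSL]
2. ∠LJY = 106°  [vertical angles at J]
3. ∠LUY = 45°  [same arc YL]
4. ∠LYU = 56°  [△YJL]
5. ∠ULY = 79°  [△YUL]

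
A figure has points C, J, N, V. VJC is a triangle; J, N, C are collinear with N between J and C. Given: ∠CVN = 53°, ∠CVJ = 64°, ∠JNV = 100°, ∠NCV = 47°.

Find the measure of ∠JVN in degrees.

1. ∠JCV = 47°  [N on ray CJ]
2. ∠CJV = 69°  [△VJC]
3. ∠NJV = 69°  [N on ray JC]
4. ∠JVN = 11°  [△VJN]

∠JVN = 11°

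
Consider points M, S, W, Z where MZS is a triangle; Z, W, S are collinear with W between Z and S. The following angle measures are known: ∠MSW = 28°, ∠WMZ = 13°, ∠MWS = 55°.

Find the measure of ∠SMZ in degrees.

∠SMZ = 110°

1. ∠MSZ = 28°  [W on ray SZ]
2. ∠MWZ = 125°  [linear pair at W on ZS]
3. ∠MZW = 42°  [△MZW]
4. ∠MZS = 42°  [W on ray ZS]
5. ∠SMZ = 110°  [△MZS]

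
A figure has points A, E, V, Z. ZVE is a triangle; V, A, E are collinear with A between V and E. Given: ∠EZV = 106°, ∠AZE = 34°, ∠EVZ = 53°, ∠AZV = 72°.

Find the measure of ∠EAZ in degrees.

∠EAZ = 125°

1. ∠AVZ = 53°  [A on ray VE]
2. ∠VAZ = 55°  [△ZVA]
3. ∠EAZ = 125°  [linear pair at A on VE]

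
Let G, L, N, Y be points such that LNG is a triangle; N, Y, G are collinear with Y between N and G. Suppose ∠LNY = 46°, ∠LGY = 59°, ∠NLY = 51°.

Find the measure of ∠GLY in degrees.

1. ∠LYN = 83°  [△LNY]
2. ∠GYL = 97°  [linear pair at Y on NG]
3. ∠GLY = 24°  [△LYG]

∠GLY = 24°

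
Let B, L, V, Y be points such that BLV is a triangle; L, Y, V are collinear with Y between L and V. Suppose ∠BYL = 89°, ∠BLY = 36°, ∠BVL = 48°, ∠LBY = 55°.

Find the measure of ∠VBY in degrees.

∠VBY = 41°

1. ∠BYV = 91°  [linear pair at Y on LV]
2. ∠BVY = 48°  [Y on ray VL]
3. ∠VBY = 41°  [△BYV]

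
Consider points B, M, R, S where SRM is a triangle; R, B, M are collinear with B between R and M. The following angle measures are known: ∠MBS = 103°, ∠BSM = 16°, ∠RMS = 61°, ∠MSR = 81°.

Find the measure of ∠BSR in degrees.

1. ∠RBS = 77°  [linear pair at B on RM]
2. ∠MRS = 38°  [△SRM]
3. ∠BRS = 38°  [B on ray RM]
4. ∠BSR = 65°  [△SRB]

∠BSR = 65°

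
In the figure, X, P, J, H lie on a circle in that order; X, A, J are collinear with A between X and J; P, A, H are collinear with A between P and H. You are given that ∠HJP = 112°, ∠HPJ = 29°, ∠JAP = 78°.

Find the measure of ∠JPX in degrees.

1. ∠JHP = 39°  [△PJH]
2. ∠PJX = 73°  [△PAJ]
3. ∠JXP = 39°  [same arc PJ]
4. ∠JPX = 68°  [△XPJ]

∠JPX = 68°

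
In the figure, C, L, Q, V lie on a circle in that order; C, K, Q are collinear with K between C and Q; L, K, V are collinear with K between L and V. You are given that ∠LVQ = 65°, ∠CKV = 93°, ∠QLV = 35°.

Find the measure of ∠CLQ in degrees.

1. ∠LCQ = 65°  [same arc LQ]
2. ∠LKQ = 93°  [vertical angles at K]
3. ∠CQL = 52°  [△LKQ]
4. ∠CLQ = 63°  [△CLQ]

∠CLQ = 63°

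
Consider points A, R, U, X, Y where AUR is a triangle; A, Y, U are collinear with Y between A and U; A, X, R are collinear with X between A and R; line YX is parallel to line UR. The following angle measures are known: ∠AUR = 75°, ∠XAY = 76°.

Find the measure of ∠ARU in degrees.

1. ∠AYX = 75°  [YX∥UR, corresponding at Y]
2. ∠AXY = 29°  [△AYX]
3. ∠ARU = 29°  [YX∥UR, corresponding at X]

∠ARU = 29°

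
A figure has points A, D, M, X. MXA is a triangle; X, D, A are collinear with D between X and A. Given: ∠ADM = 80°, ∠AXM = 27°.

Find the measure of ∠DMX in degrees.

∠DMX = 53°

1. ∠MDX = 100°  [linear pair at D on XA]
2. ∠DXM = 27°  [D on ray XA]
3. ∠DMX = 53°  [△MXD]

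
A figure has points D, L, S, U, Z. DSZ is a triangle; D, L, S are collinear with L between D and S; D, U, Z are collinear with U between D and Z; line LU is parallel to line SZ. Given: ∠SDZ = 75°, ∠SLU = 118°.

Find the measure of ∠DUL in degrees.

1. ∠LDU = 75°  [L on DS, U on DZ]
2. ∠DLU = 62°  [linear pair at L on DS]
3. ∠DUL = 43°  [△DLU]

∠DUL = 43°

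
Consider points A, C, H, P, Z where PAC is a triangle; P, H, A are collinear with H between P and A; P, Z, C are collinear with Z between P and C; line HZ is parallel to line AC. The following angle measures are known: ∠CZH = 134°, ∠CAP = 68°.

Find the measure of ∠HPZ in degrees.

1. ∠HZP = 46°  [linear pair at Z on PC]
2. ∠PHZ = 68°  [HZ∥AC, corresponding at H]
3. ∠HPZ = 66°  [△PHZ]

∠HPZ = 66°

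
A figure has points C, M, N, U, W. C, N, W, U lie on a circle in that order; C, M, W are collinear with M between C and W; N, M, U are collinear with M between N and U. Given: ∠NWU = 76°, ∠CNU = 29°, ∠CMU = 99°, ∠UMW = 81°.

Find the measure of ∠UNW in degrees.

∠UNW = 34°

1. ∠NCU = 104°  [cyclic CNWU, opposite ∠C+∠W]
2. ∠CUN = 47°  [△CNU]
3. ∠NMW = 99°  [vertical angles at M]
4. ∠CWN = 47°  [same arc CN]
5. ∠UNW = 34°  [△NMW]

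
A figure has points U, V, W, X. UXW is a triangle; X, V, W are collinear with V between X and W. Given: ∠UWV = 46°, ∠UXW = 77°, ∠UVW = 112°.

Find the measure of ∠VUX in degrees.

∠VUX = 35°

1. ∠UXV = 77°  [V on ray XW]
2. ∠UVX = 68°  [linear pair at V on XW]
3. ∠VUX = 35°  [△UXV]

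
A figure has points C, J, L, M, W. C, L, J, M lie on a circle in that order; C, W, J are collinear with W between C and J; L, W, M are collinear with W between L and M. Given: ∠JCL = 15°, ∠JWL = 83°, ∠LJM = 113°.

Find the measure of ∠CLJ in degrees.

∠CLJ = 120°

1. ∠JML = 15°  [same arc LJ]
2. ∠JLM = 52°  [△LJM]
3. ∠CJL = 45°  [△LWJ]
4. ∠CLJ = 120°  [△CLJ]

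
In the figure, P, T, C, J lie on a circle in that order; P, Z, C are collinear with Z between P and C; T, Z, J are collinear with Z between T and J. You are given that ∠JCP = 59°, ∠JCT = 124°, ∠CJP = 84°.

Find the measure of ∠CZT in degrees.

1. ∠JTP = 59°  [same arc PJ]
2. ∠CPJ = 37°  [△PCJ]
3. ∠JPT = 56°  [cyclic PTCJ, opposite ∠P+∠C]
4. ∠PJT = 65°  [△PTJ]
5. ∠CTJ = 37°  [same arc CJ]
6. ∠PCT = 65°  [same arc PT]
7. ∠CZT = 78°  [△TZC]

∠CZT = 78°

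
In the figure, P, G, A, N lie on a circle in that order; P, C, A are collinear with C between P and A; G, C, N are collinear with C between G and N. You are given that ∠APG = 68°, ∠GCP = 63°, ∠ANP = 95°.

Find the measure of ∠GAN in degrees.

∠GAN = 76°

1. ∠ANG = 68°  [same arc GA]
2. ∠ACG = 117°  [linear pair at C on PA]
3. ∠AGP = 85°  [cyclic PGAN, opposite ∠G+∠N]
4. ∠GAP = 27°  [△PGA]
5. ∠AGN = 36°  [△GCA]
6. ∠GAN = 76°  [△GAN]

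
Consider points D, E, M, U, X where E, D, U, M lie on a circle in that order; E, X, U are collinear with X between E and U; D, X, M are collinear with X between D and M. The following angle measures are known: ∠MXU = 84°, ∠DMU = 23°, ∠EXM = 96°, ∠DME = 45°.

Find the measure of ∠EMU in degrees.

1. ∠EUM = 73°  [△UXM]
2. ∠MEU = 39°  [△EXM]
3. ∠EMU = 68°  [△EUM]

∠EMU = 68°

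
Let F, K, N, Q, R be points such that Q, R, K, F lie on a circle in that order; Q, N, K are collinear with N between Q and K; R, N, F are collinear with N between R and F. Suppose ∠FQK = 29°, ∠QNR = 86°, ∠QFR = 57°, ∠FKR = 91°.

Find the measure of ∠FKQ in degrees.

∠FKQ = 34°

1. ∠FRK = 29°  [same arc KF]
2. ∠FNK = 86°  [vertical angles at N]
3. ∠KFR = 60°  [△RKF]
4. ∠FKQ = 34°  [△KNF]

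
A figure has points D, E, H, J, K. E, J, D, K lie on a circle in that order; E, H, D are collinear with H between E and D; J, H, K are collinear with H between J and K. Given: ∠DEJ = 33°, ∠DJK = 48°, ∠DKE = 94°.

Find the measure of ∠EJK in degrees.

1. ∠DEK = 48°  [same arc DK]
2. ∠EDK = 38°  [△EDK]
3. ∠EJK = 38°  [same arc EK]

∠EJK = 38°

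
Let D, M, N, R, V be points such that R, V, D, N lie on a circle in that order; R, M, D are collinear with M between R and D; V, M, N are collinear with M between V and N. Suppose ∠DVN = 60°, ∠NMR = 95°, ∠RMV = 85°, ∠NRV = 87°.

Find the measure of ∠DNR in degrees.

1. ∠DRN = 60°  [same arc DN]
2. ∠RNV = 25°  [△RMN]
3. ∠NVR = 68°  [△RVN]
4. ∠NDR = 68°  [same arc RN]
5. ∠DNR = 52°  [△RDN]

∠DNR = 52°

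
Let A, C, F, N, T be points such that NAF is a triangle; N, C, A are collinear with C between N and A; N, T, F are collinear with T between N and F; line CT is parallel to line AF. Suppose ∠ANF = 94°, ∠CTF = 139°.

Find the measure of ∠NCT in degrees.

∠NCT = 45°

1. ∠CNT = 94°  [C on NA, T on NF]
2. ∠CTN = 41°  [linear pair at T on NF]
3. ∠NCT = 45°  [△NCT]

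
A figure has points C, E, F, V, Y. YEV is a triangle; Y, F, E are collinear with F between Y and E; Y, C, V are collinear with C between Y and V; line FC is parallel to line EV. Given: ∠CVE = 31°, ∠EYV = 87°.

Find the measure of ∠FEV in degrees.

1. ∠EVY = 31°  [C on ray VY]
2. ∠VEY = 62°  [△YEV]
3. ∠FEV = 62°  [F on ray EY]

∠FEV = 62°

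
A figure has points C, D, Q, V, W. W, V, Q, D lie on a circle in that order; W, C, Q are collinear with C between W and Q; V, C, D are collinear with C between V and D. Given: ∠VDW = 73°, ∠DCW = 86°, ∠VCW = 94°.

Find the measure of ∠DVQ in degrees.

∠DVQ = 21°

1. ∠VQW = 73°  [same arc WV]
2. ∠QCV = 86°  [vertical angles at C]
3. ∠DVQ = 21°  [△VCQ]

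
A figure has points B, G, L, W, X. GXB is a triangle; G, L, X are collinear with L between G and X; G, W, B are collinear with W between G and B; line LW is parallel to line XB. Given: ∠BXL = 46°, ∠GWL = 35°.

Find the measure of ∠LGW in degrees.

1. ∠BXG = 46°  [L on ray XG]
2. ∠GBX = 35°  [LW∥XB, corresponding at W]
3. ∠BGX = 99°  [△GXB]
4. ∠LGW = 99°  [L on GX, W on GB]

∠LGW = 99°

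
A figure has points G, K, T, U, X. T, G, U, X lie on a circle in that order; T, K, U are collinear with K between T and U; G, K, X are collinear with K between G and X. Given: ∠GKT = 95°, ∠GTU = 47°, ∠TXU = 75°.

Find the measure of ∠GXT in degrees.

1. ∠TGU = 105°  [cyclic TGUX, opposite ∠G+∠X]
2. ∠GUT = 28°  [△TGU]
3. ∠GXT = 28°  [same arc TG]

∠GXT = 28°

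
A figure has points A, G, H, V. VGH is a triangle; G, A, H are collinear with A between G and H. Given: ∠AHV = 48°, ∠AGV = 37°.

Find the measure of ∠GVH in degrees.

1. ∠GHV = 48°  [A on ray HG]
2. ∠HGV = 37°  [A on ray GH]
3. ∠GVH = 95°  [△VGH]

∠GVH = 95°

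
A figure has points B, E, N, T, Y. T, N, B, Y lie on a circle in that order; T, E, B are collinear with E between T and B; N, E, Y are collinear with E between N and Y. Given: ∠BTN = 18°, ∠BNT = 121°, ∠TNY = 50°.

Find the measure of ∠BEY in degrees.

1. ∠BYN = 18°  [same arc NB]
2. ∠TBY = 50°  [same arc TY]
3. ∠BEY = 112°  [△BEY]

∠BEY = 112°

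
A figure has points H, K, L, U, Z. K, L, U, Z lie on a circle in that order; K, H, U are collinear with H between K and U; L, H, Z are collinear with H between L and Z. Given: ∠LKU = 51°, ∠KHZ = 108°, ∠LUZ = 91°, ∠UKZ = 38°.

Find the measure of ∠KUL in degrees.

∠KUL = 34°

1. ∠LZU = 51°  [same arc LU]
2. ∠LHU = 108°  [vertical angles at H]
3. ∠ULZ = 38°  [△LUZ]
4. ∠KUL = 34°  [△LHU]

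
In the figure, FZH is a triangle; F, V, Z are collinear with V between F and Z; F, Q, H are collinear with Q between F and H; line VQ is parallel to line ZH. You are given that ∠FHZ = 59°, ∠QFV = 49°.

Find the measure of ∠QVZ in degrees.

1. ∠FQV = 59°  [VQ∥ZH, corresponding at Q]
2. ∠FVQ = 72°  [△FVQ]
3. ∠QVZ = 108°  [linear pair at V on FZ]

∠QVZ = 108°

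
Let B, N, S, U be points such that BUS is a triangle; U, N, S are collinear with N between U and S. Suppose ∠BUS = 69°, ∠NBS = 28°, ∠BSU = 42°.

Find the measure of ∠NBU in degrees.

1. ∠BUN = 69°  [N on ray US]
2. ∠BSN = 42°  [N on ray SU]
3. ∠BNS = 110°  [△BNS]
4. ∠BNU = 70°  [linear pair at N on US]
5. ∠NBU = 41°  [△BUN]

∠NBU = 41°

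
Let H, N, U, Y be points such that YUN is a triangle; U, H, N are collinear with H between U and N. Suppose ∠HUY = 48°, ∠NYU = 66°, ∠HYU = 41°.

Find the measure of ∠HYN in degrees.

∠HYN = 25°

1. ∠UHY = 91°  [△YUH]
2. ∠NUY = 48°  [H on ray UN]
3. ∠UNY = 66°  [△YUN]
4. ∠NHY = 89°  [linear pair at H on UN]
5. ∠HNY = 66°  [H on ray NU]
6. ∠HYN = 25°  [△YHN]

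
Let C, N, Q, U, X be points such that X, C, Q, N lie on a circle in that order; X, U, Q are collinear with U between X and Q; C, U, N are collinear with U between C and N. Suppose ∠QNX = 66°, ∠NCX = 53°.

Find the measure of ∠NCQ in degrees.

∠NCQ = 61°

1. ∠NQX = 53°  [same arc XN]
2. ∠NXQ = 61°  [△XQN]
3. ∠NCQ = 61°  [same arc QN]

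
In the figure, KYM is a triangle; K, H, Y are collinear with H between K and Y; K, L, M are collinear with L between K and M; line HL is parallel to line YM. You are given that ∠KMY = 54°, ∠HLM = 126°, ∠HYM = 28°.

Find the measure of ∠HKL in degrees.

∠HKL = 98°

1. ∠KYM = 28°  [H on ray YK]
2. ∠MKY = 98°  [△KYM]
3. ∠HKL = 98°  [H on KY, L on KM]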